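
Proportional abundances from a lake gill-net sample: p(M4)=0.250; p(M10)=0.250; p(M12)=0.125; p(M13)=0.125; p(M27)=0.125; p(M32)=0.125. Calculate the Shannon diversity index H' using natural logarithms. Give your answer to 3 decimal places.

1.733

Each pᵢ ln pᵢ term (working shown to 5 dp, full precision carried): 0.25×(-1.38629)=-0.34657, 0.25×(-1.38629)=-0.34657, 0.125×(-2.07944)=-0.25993, 0.125×(-2.07944)=-0.25993, 0.125×(-2.07944)=-0.25993, 0.125×(-2.07944)=-0.25993.
Sum = -1.73287, so H' = 1.733.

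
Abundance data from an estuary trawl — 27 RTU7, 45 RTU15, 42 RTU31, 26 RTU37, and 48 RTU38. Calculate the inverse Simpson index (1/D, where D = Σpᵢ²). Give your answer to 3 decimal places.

Total N = 27+45+42+26+48 = 188, so the proportions are 0.143617, 0.2393617, 0.2234043, 0.1382979, 0.2553191 (working shown to 7 dp, full precision carried).
D = 0.143617² + 0.2393617² + 0.2234043² + 0.1382979² + 0.2553191² = 0.0206258 + 0.0572940 + 0.0499095 + 0.0191263 + 0.0651879 = 0.2121435.
So 1/D = 4.71379, i.e. 4.714 to 3 decimal places.

4.714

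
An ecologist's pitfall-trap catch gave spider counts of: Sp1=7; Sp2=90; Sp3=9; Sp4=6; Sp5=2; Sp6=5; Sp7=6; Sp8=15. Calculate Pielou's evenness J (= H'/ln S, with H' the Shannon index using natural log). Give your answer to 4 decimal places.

0.6248

Total N = 7+90+9+6+2+5+6+15 = 140, so the proportions are 0.05, 0.642857, 0.064286, 0.042857, 0.014286, 0.035714, 0.042857, 0.107143 (working shown to 6 dp, full precision carried).
H' = −Σ pᵢ ln pᵢ = −((-0.149787) + (-0.284035) + (-0.176427) + (-0.134995) + (-0.060693) + (-0.119007) + (-0.134995) + (-0.239313)) = 1.299252.
With S = 8 species, ln S = 2.079442, so J = 1.299252/2.079442 = 0.624808, i.e. 0.6248 to 4 decimal places.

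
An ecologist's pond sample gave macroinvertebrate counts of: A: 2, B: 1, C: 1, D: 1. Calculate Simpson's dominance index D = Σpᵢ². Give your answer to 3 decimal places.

Total N = 2+1+1+1 = 5, so the proportions are 0.4, 0.2, 0.2, 0.2 (working shown to 5 dp, full precision carried).
D = 0.4² + 0.2² + 0.2² + 0.2² = 0.16000 + 0.04000 + 0.04000 + 0.04000 = 0.28000.
To 3 decimal places, D = 0.280.

0.280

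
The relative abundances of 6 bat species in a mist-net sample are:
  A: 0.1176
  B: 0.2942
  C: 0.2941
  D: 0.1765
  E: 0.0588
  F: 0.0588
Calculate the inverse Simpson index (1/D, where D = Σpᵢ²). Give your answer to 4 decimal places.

4.4455

D = 0.1176² + 0.2942² + 0.2941² + 0.1765² + 0.0588² + 0.0588² = 0.01382976 + 0.08655364 + 0.08649481 + 0.03115225 + 0.00345744 + 0.00345744 = 0.22494534 (working shown to 8 dp, full precision carried).
So 1/D = 4.445524, i.e. 4.4455 to 4 decimal places.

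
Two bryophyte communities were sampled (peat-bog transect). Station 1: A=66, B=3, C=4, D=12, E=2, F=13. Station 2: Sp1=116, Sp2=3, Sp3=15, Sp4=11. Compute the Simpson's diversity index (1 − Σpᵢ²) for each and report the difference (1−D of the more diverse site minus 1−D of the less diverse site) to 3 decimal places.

0.187

Station 1: N=100, proportions 0.66, 0.03, 0.04, 0.12, 0.02, 0.13, giving 1−D = 0.53020 (working shown to 5 dp, full precision carried).
Station 2: N=145, proportions 0.8, 0.02069, 0.10345, 0.07586, giving 1−D = 0.34312.
Difference = |0.53020 − 0.34312| = 0.18708, i.e. 0.187 to 3 decimal places.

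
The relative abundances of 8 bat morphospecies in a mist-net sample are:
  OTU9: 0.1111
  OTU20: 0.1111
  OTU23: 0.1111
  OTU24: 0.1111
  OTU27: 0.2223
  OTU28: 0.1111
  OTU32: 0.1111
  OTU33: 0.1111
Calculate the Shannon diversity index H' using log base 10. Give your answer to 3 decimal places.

0.887

Each pᵢ log₁₀ pᵢ term (working shown to 5 dp, full precision carried): 0.1111×(-0.95429)=-0.10602, 0.1111×(-0.95429)=-0.10602, 0.1111×(-0.95429)=-0.10602, 0.1111×(-0.95429)=-0.10602, 0.2223×(-0.65306)=-0.14518, 0.1111×(-0.95429)=-0.10602, 0.1111×(-0.95429)=-0.10602, 0.1111×(-0.95429)=-0.10602.
Sum = -0.88732, so H' = 0.887.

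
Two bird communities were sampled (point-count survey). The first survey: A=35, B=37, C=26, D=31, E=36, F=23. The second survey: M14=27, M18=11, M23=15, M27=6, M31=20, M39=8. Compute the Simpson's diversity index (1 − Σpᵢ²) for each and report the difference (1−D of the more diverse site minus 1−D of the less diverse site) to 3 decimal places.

0.037

The first survey: N=188, proportions 0.1861702, 0.1968085, 0.1382979, 0.1648936, 0.1914894, 0.1223404, giving 1−D = 0.8286555 (working shown to 7 dp, full precision carried).
The second survey: N=87, proportions 0.3103448, 0.1264368, 0.1724138, 0.0689655, 0.2298851, 0.091954, giving 1−D = 0.7919144.
Difference = |0.8286555 − 0.7919144| = 0.0367411, i.e. 0.037 to 3 decimal places.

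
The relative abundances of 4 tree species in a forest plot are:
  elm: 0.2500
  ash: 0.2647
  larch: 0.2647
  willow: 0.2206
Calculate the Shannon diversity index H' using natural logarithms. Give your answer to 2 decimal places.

1.38

Each pᵢ ln pᵢ term (working shown to 4 dp, full precision carried): 0.25×(-1.3863)=-0.3466, 0.2647×(-1.3292)=-0.3518, 0.2647×(-1.3292)=-0.3518, 0.2206×(-1.5114)=-0.3334.
Sum = -1.3836, so H' = 1.38.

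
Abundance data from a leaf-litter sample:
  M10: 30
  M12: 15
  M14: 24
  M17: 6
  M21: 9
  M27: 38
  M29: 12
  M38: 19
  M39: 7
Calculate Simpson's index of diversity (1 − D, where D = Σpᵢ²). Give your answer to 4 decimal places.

0.8509

Total N = 30+15+24+6+9+38+12+19+7 = 160, so the proportions are 0.1875, 0.09375, 0.15, 0.0375, 0.05625, 0.2375, 0.075, 0.11875, 0.04375 (working shown to 6 dp, full precision carried).
D = 0.1875² + 0.09375² + 0.15² + 0.0375² + 0.05625² + 0.2375² + 0.075² + 0.11875² + 0.04375² = 0.035156 + 0.008789 + 0.022500 + 0.001406 + 0.003164 + 0.056406 + 0.005625 + 0.014102 + 0.001914 = 0.149062.
So 1 − D = 0.850938, i.e. 0.8509 to 4 decimal places.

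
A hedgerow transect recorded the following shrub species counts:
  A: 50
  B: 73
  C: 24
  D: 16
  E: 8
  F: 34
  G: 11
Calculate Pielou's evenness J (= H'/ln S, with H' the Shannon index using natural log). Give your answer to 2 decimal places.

0.88

Total N = 50+73+24+16+8+34+11 = 216, so the proportions are 0.2315, 0.338, 0.1111, 0.0741, 0.037, 0.1574, 0.0509 (working shown to 4 dp, full precision carried).
H' = −Σ pᵢ ln pᵢ = −((-0.3387) + (-0.3666) + (-0.2441) + (-0.1928) + (-0.1221) + (-0.2910) + (-0.1516)) = 1.7070.
With S = 7 species, ln S = 1.9459, so J = 1.7070/1.9459 = 0.8772, i.e. 0.88 to 2 decimal places.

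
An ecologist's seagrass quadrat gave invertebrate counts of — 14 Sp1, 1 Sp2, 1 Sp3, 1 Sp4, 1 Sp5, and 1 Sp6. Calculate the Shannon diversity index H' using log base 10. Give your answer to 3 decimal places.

Total N = 14+1+1+1+1+1 = 19, so the proportions are 0.73684, 0.05263, 0.05263, 0.05263, 0.05263, 0.05263 (working shown to 5 dp, full precision carried).
Each pᵢ log₁₀ pᵢ term: 0.73684×(-0.13263)=-0.09772, 0.05263×(-1.27875)=-0.06730, 0.05263×(-1.27875)=-0.06730, 0.05263×(-1.27875)=-0.06730, 0.05263×(-1.27875)=-0.06730, 0.05263×(-1.27875)=-0.06730.
Sum = -0.43424, so H' = 0.434.

0.434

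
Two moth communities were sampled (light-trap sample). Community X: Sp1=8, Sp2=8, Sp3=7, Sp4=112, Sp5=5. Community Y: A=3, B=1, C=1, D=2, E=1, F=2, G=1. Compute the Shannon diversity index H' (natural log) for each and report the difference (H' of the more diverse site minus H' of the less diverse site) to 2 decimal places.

Community X: N=140, proportions 0.0571, 0.0571, 0.05, 0.8, 0.0357, giving H' = 0.7744 (working shown to 4 dp, full precision carried).
Community Y: N=11, proportions 0.2727, 0.0909, 0.0909, 0.1818, 0.0909, 0.1818, 0.0909, giving H' = 1.8462.
Difference = |0.7744 − 1.8462| = 1.0718, i.e. 1.07 to 2 decimal places.

1.07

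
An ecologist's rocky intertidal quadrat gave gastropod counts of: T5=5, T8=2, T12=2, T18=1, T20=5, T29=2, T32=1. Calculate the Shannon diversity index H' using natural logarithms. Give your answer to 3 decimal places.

Total N = 5+2+2+1+5+2+1 = 18, so the proportions are 0.27778, 0.11111, 0.11111, 0.05556, 0.27778, 0.11111, 0.05556 (working shown to 5 dp, full precision carried).
Each pᵢ ln pᵢ term: 0.27778×(-1.28093)=-0.35581, 0.11111×(-2.19722)=-0.24414, 0.11111×(-2.19722)=-0.24414, 0.05556×(-2.89037)=-0.16058, 0.27778×(-1.28093)=-0.35581, 0.11111×(-2.19722)=-0.24414, 0.05556×(-2.89037)=-0.16058.
Sum = -1.76519, so H' = 1.765.

1.765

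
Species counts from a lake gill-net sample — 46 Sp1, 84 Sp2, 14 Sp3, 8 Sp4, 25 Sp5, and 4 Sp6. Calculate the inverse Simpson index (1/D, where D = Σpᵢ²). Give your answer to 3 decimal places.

Total N = 46+84+14+8+25+4 = 181, so the proportions are 0.2541436, 0.4640884, 0.0773481, 0.0441989, 0.1381215, 0.0220994 (working shown to 7 dp, full precision carried).
D = 0.2541436² + 0.4640884² + 0.0773481² + 0.0441989² + 0.1381215² + 0.0220994² = 0.0645890 + 0.2153780 + 0.0059827 + 0.0019535 + 0.0190776 + 0.0004884 = 0.3074692.
So 1/D = 3.25236, i.e. 3.252 to 3 decimal places.

3.252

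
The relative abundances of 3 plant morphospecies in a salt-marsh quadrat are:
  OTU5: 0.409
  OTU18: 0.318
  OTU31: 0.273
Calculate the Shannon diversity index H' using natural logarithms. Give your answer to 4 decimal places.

Each pᵢ ln pᵢ term (working shown to 6 dp, full precision carried): 0.409×(-0.894040)=-0.365662, 0.318×(-1.145704)=-0.364334, 0.273×(-1.298283)=-0.354431.
Sum = -1.084428, so H' = 1.0844.

1.0844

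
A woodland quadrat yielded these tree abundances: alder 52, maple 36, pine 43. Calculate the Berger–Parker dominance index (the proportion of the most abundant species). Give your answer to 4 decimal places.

Total N = 52+36+43 = 131, so the proportions are 0.396947, 0.274809, 0.328244 (working shown to 6 dp, full precision carried).
The largest proportion is 0.396947, i.e. d = 0.3969 to 4 decimal places.

0.3969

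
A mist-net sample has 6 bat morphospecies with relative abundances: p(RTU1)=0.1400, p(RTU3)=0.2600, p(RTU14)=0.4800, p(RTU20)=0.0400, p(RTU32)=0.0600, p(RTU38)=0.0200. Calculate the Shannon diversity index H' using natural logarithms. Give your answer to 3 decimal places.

1.354

Each pᵢ ln pᵢ term (working shown to 5 dp, full precision carried): 0.14×(-1.96611)=-0.27526, 0.26×(-1.34707)=-0.35024, 0.48×(-0.73397)=-0.35231, 0.04×(-3.21888)=-0.12876, 0.06×(-2.81341)=-0.16880, 0.02×(-3.91202)=-0.07824.
Sum = -1.35360, so H' = 1.354.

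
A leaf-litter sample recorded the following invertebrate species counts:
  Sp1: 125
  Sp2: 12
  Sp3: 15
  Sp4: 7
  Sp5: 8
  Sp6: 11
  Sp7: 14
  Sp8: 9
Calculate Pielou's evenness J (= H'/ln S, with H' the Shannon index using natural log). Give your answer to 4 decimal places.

0.6666

Total N = 125+12+15+7+8+11+14+9 = 201, so the proportions are 0.621891, 0.059701, 0.074627, 0.034826, 0.039801, 0.054726, 0.069652, 0.044776 (working shown to 6 dp, full precision carried).
H' = −Σ pᵢ ln pᵢ = −((-0.295393) + (-0.168263) + (-0.193676) + (-0.116924) + (-0.128313) + (-0.159003) + (-0.185569) + (-0.139078)) = 1.386218.
With S = 8 species, ln S = 2.079442, so J = 1.386218/2.079442 = 0.666630, i.e. 0.6666 to 4 decimal places.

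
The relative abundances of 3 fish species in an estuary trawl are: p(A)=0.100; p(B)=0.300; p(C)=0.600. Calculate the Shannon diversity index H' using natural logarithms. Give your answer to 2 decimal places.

0.90

Each pᵢ ln pᵢ term (working shown to 4 dp, full precision carried): 0.1×(-2.3026)=-0.2303, 0.3×(-1.2040)=-0.3612, 0.6×(-0.5108)=-0.3065.
Sum = -0.8979, so H' = 0.90.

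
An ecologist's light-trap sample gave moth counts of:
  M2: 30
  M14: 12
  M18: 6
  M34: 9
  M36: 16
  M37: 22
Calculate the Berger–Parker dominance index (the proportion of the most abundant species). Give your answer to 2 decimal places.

Total N = 30+12+6+9+16+22 = 95, so the proportions are 0.3158, 0.1263, 0.0632, 0.0947, 0.1684, 0.2316 (working shown to 4 dp, full precision carried).
The largest proportion is 0.3158, i.e. d = 0.32 to 2 decimal places.

0.32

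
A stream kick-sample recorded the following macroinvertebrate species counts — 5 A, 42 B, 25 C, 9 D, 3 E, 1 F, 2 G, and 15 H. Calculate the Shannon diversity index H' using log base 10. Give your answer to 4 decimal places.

0.6862

Total N = 5+42+25+9+3+1+2+15 = 102, so the proportions are 0.04902, 0.411765, 0.245098, 0.088235, 0.029412, 0.009804, 0.019608, 0.147059 (working shown to 6 dp, full precision carried).
Each pᵢ log₁₀ pᵢ term: 0.04902×(-1.309630)=-0.064198, 0.411765×(-0.385351)=-0.158674, 0.245098×(-0.610660)=-0.149672, 0.088235×(-1.054358)=-0.093032, 0.029412×(-1.531479)=-0.045043, 0.009804×(-2.008600)=-0.019692, 0.019608×(-1.707570)=-0.033482, 0.147059×(-0.832509)=-0.122428.
Sum = -0.686220, so H' = 0.6862.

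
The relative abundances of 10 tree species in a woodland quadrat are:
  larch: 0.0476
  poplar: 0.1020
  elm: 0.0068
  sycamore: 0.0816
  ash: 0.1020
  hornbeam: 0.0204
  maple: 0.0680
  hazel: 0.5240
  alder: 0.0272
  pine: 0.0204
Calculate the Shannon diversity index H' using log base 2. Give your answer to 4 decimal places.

2.3477

Each pᵢ log₂ pᵢ term (working shown to 7 dp, full precision carried): 0.0476×(-4.3928946)=-0.2091018, 0.102×(-3.2933589)=-0.3359226, 0.0068×(-7.2002495)=-0.0489617, 0.0816×(-3.6152870)=-0.2950074, 0.102×(-3.2933589)=-0.3359226, 0.0204×(-5.6152870)=-0.1145519, 0.068×(-3.8783214)=-0.2637259, 0.524×(-0.9323613)=-0.4885573, 0.0272×(-5.2002495)=-0.1414468, 0.0204×(-5.6152870)=-0.1145519.
Sum = -2.3477498, so H' = 2.3477.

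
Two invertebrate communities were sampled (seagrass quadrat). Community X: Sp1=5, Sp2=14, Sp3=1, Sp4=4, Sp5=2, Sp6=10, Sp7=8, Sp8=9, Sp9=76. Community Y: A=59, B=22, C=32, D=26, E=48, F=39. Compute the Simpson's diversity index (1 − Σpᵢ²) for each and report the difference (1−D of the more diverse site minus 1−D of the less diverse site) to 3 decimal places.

Community X: N=129, proportions 0.03876, 0.10853, 0.00775, 0.03101, 0.0155, 0.07752, 0.06202, 0.06977, 0.58915, giving 1−D = 0.62364 (working shown to 5 dp, full precision carried).
Community Y: N=226, proportions 0.26106, 0.09735, 0.14159, 0.11504, 0.21239, 0.17257, giving 1−D = 0.81420.
Difference = |0.62364 − 0.81420| = 0.19056, i.e. 0.191 to 3 decimal places.

0.191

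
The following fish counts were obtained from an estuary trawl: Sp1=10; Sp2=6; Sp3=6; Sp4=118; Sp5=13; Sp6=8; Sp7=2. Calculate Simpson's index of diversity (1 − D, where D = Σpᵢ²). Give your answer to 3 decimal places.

0.461

Total N = 10+6+6+118+13+8+2 = 163, so the proportions are 0.06135, 0.03681, 0.03681, 0.72393, 0.07975, 0.04908, 0.01227 (working shown to 5 dp, full precision carried).
D = 0.06135² + 0.03681² + 0.03681² + 0.72393² + 0.07975² + 0.04908² + 0.01227² = 0.00376 + 0.00135 + 0.00135 + 0.52407 + 0.00636 + 0.00241 + 0.00015 = 0.53946.
So 1 − D = 0.46054, i.e. 0.461 to 3 decimal places.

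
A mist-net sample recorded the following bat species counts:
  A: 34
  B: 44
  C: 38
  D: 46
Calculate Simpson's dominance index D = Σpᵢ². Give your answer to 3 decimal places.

0.253

Total N = 34+44+38+46 = 162, so the proportions are 0.20988, 0.2716, 0.23457, 0.28395 (working shown to 5 dp, full precision carried).
D = 0.20988² + 0.2716² + 0.23457² + 0.28395² = 0.04405 + 0.07377 + 0.05502 + 0.08063 = 0.25347.
To 3 decimal places, D = 0.253.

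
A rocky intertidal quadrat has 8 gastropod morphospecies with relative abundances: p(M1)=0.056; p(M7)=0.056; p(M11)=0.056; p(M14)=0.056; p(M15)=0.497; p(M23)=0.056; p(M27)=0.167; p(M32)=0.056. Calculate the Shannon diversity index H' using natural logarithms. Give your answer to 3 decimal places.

1.615

Each pᵢ ln pᵢ term (working shown to 5 dp, full precision carried): 0.056×(-2.88240)=-0.16141, 0.056×(-2.88240)=-0.16141, 0.056×(-2.88240)=-0.16141, 0.056×(-2.88240)=-0.16141, 0.497×(-0.69917)=-0.34749, 0.056×(-2.88240)=-0.16141, 0.167×(-1.78976)=-0.29889, 0.056×(-2.88240)=-0.16141.
Sum = -1.61486, so H' = 1.615.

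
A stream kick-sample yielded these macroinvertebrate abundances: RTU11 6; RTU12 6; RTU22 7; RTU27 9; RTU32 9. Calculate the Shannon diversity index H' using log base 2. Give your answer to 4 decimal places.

2.2978

Total N = 6+6+7+9+9 = 37, so the proportions are 0.162162, 0.162162, 0.189189, 0.243243, 0.243243 (working shown to 6 dp, full precision carried).
Each pᵢ log₂ pᵢ term: 0.162162×(-2.624491)=-0.425593, 0.162162×(-2.624491)=-0.425593, 0.189189×(-2.402098)=-0.454451, 0.243243×(-2.039528)=-0.496101, 0.243243×(-2.039528)=-0.496101.
Sum = -2.297840, so H' = 2.2978.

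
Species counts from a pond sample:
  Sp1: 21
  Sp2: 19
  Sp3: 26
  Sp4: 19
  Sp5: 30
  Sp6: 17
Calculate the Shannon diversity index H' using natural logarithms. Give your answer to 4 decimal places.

1.7712

Total N = 21+19+26+19+30+17 = 132, so the proportions are 0.159091, 0.143939, 0.19697, 0.143939, 0.227273, 0.128788 (working shown to 6 dp, full precision carried).
Each pᵢ ln pᵢ term: 0.159091×(-1.838279)=-0.292454, 0.143939×(-1.938363)=-0.279007, 0.19697×(-1.624705)=-0.320018, 0.143939×(-1.938363)=-0.279007, 0.227273×(-1.481605)=-0.336728, 0.128788×(-2.049589)=-0.263962.
Sum = -1.771175, so H' = 1.7712.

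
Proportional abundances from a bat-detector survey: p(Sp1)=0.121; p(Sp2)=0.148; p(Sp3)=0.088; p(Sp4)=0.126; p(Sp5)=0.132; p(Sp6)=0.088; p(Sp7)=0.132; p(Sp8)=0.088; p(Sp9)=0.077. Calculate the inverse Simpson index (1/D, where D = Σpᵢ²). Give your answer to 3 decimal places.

8.589

D = 0.121² + 0.148² + 0.088² + 0.126² + 0.132² + 0.088² + 0.132² + 0.088² + 0.077² = 0.0146410 + 0.0219040 + 0.0077440 + 0.0158760 + 0.0174240 + 0.0077440 + 0.0174240 + 0.0077440 + 0.0059290 = 0.1164300 (working shown to 7 dp, full precision carried).
So 1/D = 8.58885, i.e. 8.589 to 3 decimal places.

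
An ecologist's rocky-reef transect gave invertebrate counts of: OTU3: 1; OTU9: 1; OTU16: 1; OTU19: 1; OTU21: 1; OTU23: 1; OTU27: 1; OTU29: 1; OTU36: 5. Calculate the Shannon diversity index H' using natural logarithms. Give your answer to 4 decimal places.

Total N = 1+1+1+1+1+1+1+1+5 = 13, so the proportions are 0.076923, 0.076923, 0.076923, 0.076923, 0.076923, 0.076923, 0.076923, 0.076923, 0.384615 (working shown to 6 dp, full precision carried).
Each pᵢ ln pᵢ term: 0.076923×(-2.564949)=-0.197304, 0.076923×(-2.564949)=-0.197304, 0.076923×(-2.564949)=-0.197304, 0.076923×(-2.564949)=-0.197304, 0.076923×(-2.564949)=-0.197304, 0.076923×(-2.564949)=-0.197304, 0.076923×(-2.564949)=-0.197304, 0.076923×(-2.564949)=-0.197304, 0.384615×(-0.955511)=-0.367504.
Sum = -1.945935, so H' = 1.9459.

1.9459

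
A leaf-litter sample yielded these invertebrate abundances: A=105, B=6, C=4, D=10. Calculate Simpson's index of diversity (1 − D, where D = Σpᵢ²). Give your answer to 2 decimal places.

0.28

Total N = 105+6+4+10 = 125, so the proportions are 0.84, 0.048, 0.032, 0.08 (working shown to 4 dp, full precision carried).
D = 0.84² + 0.048² + 0.032² + 0.08² = 0.7056 + 0.0023 + 0.0010 + 0.0064 = 0.7153.
So 1 − D = 0.2847, i.e. 0.28 to 2 decimal places.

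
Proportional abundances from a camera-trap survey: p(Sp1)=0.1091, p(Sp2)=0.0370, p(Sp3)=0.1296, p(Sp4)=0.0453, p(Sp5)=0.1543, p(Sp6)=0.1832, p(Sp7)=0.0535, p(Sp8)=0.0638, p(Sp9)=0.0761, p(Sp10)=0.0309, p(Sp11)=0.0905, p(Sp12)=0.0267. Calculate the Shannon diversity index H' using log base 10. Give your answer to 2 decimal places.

Each pᵢ log₁₀ pᵢ term (working shown to 4 dp, full precision carried): 0.1091×(-0.9622)=-0.1050, 0.037×(-1.4318)=-0.0530, 0.1296×(-0.8874)=-0.1150, 0.0453×(-1.3439)=-0.0609, 0.1543×(-0.8116)=-0.1252, 0.1832×(-0.7371)=-0.1350, 0.0535×(-1.2716)=-0.0680, 0.0638×(-1.1952)=-0.0763, 0.0761×(-1.1186)=-0.0851, 0.0309×(-1.5100)=-0.0467, 0.0905×(-1.0434)=-0.0944, 0.0267×(-1.5735)=-0.0420.
Sum = -1.0066, so H' = 1.01.

1.01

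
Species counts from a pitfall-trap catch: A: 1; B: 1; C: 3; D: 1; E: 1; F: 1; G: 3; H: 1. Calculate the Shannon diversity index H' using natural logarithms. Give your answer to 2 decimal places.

1.94

Total N = 1+1+3+1+1+1+3+1 = 12, so the proportions are 0.0833, 0.0833, 0.25, 0.0833, 0.0833, 0.0833, 0.25, 0.0833 (working shown to 4 dp, full precision carried).
Each pᵢ ln pᵢ term: 0.0833×(-2.4849)=-0.2071, 0.0833×(-2.4849)=-0.2071, 0.25×(-1.3863)=-0.3466, 0.0833×(-2.4849)=-0.2071, 0.0833×(-2.4849)=-0.2071, 0.0833×(-2.4849)=-0.2071, 0.25×(-1.3863)=-0.3466, 0.0833×(-2.4849)=-0.2071.
Sum = -1.9356, so H' = 1.94.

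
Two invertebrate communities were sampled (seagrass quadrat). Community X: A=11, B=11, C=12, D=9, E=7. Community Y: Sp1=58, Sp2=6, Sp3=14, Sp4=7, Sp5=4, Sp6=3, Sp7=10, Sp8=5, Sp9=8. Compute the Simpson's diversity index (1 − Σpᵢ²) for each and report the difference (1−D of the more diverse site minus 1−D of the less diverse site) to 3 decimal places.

0.085

Community X: N=50, proportions 0.22, 0.22, 0.24, 0.18, 0.14, giving 1−D = 0.79360 (working shown to 5 dp, full precision carried).
Community Y: N=115, proportions 0.50435, 0.05217, 0.12174, 0.06087, 0.03478, 0.02609, 0.08696, 0.04348, 0.06957, giving 1−D = 0.70820.
Difference = |0.79360 − 0.70820| = 0.08540, i.e. 0.085 to 3 decimal places.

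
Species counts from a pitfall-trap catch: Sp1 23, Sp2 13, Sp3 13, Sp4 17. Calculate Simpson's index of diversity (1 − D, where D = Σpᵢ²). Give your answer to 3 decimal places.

Total N = 23+13+13+17 = 66, so the proportions are 0.34848, 0.19697, 0.19697, 0.25758 (working shown to 5 dp, full precision carried).
D = 0.34848² + 0.19697² + 0.19697² + 0.25758² = 0.12144 + 0.03880 + 0.03880 + 0.06635 = 0.26538.
So 1 − D = 0.73462, i.e. 0.735 to 3 decimal places.

0.735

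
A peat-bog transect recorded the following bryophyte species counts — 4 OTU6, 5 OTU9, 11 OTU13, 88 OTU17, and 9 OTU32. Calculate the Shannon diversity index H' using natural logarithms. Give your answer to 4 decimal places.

Total N = 4+5+11+88+9 = 117, so the proportions are 0.034188, 0.042735, 0.094017, 0.752137, 0.076923 (working shown to 6 dp, full precision carried).
Each pᵢ ln pᵢ term: 0.034188×(-3.375880)=-0.115415, 0.042735×(-3.152736)=-0.134732, 0.094017×(-2.364279)=-0.222283, 0.752137×(-0.284837)=-0.214236, 0.076923×(-2.564949)=-0.197304.
Sum = -0.883970, so H' = 0.8840.

0.8840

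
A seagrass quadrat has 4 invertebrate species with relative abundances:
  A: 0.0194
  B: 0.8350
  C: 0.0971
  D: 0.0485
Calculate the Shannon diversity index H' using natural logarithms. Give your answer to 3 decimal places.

0.600

Each pᵢ ln pᵢ term (working shown to 5 dp, full precision carried): 0.0194×(-3.94248)=-0.07648, 0.835×(-0.18032)=-0.15057, 0.0971×(-2.33201)=-0.22644, 0.0485×(-3.02619)=-0.14677.
Sum = -0.60026, so H' = 0.600.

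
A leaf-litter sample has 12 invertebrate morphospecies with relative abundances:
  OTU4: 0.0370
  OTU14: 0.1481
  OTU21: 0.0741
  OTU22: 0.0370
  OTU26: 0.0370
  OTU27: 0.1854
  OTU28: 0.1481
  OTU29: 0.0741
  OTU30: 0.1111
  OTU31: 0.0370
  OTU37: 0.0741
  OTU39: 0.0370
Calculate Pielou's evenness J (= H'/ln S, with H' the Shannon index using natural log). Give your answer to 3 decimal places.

H' = −Σ pᵢ ln pᵢ = −((-0.12198) + (-0.28285) + (-0.19283) + (-0.12198) + (-0.12198) + (-0.31244) + (-0.28285) + (-0.19283) + (-0.24412) + (-0.12198) + (-0.19283) + (-0.12198)) = 2.31068 (working shown to 5 dp, full precision carried).
With S = 12 species, ln S = 2.48491, so J = 2.31068/2.48491 = 0.92989, i.e. 0.930 to 3 decimal places.

0.930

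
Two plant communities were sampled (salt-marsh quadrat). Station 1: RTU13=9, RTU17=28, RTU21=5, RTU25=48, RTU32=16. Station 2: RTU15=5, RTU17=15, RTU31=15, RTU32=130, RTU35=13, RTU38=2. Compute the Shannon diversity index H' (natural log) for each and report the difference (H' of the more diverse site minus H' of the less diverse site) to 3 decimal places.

0.361

Station 1: N=106, proportions 0.08491, 0.26415, 0.04717, 0.45283, 0.15094, giving H' = 1.34926 (working shown to 5 dp, full precision carried).
Station 2: N=180, proportions 0.02778, 0.08333, 0.08333, 0.72222, 0.07222, 0.01111, giving H' = 0.98852.
Difference = |1.34926 − 0.98852| = 0.36074, i.e. 0.361 to 3 decimal places.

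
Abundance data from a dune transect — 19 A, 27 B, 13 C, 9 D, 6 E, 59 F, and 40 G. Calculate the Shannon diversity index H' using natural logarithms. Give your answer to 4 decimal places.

Total N = 19+27+13+9+6+59+40 = 173, so the proportions are 0.109827, 0.156069, 0.075145, 0.052023, 0.034682, 0.34104, 0.231214 (working shown to 6 dp, full precision carried).
Each pᵢ ln pᵢ term: 0.109827×(-2.208853)=-0.242591, 0.156069×(-1.857455)=-0.289892, 0.075145×(-2.588342)=-0.194500, 0.052023×(-2.956067)=-0.153784, 0.034682×(-3.361532)=-0.116585, 0.34104×(-1.075754)=-0.366876, 0.231214×(-1.464412)=-0.338592.
Sum = -1.702819, so H' = 1.7028.

1.7028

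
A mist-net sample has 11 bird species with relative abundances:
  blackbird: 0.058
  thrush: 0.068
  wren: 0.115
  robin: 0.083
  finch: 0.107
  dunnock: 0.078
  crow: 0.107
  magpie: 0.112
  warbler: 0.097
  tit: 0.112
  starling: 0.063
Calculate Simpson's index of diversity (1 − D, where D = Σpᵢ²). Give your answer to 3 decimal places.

0.904

D = 0.058² + 0.068² + 0.115² + 0.083² + 0.107² + 0.078² + 0.107² + 0.112² + 0.097² + 0.112² + 0.063² = 0.00336 + 0.00462 + 0.01323 + 0.00689 + 0.01145 + 0.00608 + 0.01145 + 0.01254 + 0.00941 + 0.01254 + 0.00397 = 0.09555 (working shown to 5 dp, full precision carried).
So 1 − D = 0.90445, i.e. 0.904 to 3 decimal places.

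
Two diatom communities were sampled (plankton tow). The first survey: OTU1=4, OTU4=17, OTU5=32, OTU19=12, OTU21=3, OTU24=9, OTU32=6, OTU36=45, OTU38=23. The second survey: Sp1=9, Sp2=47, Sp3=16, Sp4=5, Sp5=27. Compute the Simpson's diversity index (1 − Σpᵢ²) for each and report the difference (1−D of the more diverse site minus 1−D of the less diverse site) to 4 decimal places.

The first survey: N=151, proportions 0.02649007, 0.11258278, 0.21192053, 0.0794702, 0.01986755, 0.05960265, 0.0397351, 0.29801325, 0.15231788, giving 1−D = 0.81785887 (working shown to 8 dp, full precision carried).
The second survey: N=104, proportions 0.08653846, 0.45192308, 0.15384615, 0.04807692, 0.25961538, giving 1−D = 0.69489645.
Difference = |0.81785887 − 0.69489645| = 0.12296242, i.e. 0.1230 to 4 decimal places.

0.1230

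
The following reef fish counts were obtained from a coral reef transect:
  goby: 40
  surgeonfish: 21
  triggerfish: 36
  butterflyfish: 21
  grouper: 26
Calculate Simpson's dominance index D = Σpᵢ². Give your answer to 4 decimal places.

0.2148

Total N = 40+21+36+21+26 = 144, so the proportions are 0.277778, 0.145833, 0.25, 0.145833, 0.180556 (working shown to 6 dp, full precision carried).
D = 0.277778² + 0.145833² + 0.25² + 0.145833² + 0.180556² = 0.077160 + 0.021267 + 0.062500 + 0.021267 + 0.032600 = 0.214796.
To 4 decimal places, D = 0.2148.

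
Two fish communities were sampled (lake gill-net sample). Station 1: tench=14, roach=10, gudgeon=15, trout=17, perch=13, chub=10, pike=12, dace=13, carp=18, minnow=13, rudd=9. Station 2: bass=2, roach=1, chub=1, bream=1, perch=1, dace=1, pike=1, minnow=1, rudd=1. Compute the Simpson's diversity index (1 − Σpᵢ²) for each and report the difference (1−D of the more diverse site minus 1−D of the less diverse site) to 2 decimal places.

0.03

Station 1: N=144, proportions 0.0972, 0.0694, 0.1042, 0.1181, 0.0903, 0.0694, 0.0833, 0.0903, 0.125, 0.0903, 0.0625, giving 1−D = 0.9052 (working shown to 4 dp, full precision carried).
Station 2: N=10, proportions 0.2, 0.1, 0.1, 0.1, 0.1, 0.1, 0.1, 0.1, 0.1, giving 1−D = 0.8800.
Difference = |0.9052 − 0.8800| = 0.0252, i.e. 0.03 to 2 decimal places.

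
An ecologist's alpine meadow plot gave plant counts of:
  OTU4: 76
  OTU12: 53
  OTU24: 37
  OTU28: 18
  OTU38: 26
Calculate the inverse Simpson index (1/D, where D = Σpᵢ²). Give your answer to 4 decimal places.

Total N = 76+53+37+18+26 = 210, so the proportions are 0.36190476, 0.25238095, 0.17619048, 0.08571429, 0.12380952 (working shown to 8 dp, full precision carried).
D = 0.36190476² + 0.25238095² + 0.17619048² + 0.08571429² + 0.12380952² = 0.13097506 + 0.06369615 + 0.03104308 + 0.00734694 + 0.01532880 = 0.24839002.
So 1/D = 4.025927, i.e. 4.0259 to 4 decimal places.

4.0259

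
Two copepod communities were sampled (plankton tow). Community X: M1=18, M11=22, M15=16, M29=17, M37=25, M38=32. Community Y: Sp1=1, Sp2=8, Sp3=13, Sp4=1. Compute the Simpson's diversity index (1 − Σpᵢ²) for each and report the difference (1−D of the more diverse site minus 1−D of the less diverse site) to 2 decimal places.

0.27

Community X: N=130, proportions 0.1385, 0.1692, 0.1231, 0.1308, 0.1923, 0.2462, giving 1−D = 0.8224 (working shown to 4 dp, full precision carried).
Community Y: N=23, proportions 0.0435, 0.3478, 0.5652, 0.0435, giving 1−D = 0.5558.
Difference = |0.8224 − 0.5558| = 0.2666, i.e. 0.27 to 2 decimal places.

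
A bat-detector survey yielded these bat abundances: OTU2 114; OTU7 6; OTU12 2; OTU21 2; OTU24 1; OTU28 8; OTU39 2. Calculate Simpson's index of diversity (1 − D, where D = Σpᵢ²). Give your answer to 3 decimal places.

Total N = 114+6+2+2+1+8+2 = 135, so the proportions are 0.84444, 0.04444, 0.01481, 0.01481, 0.00741, 0.05926, 0.01481 (working shown to 5 dp, full precision carried).
D = 0.84444² + 0.04444² + 0.01481² + 0.01481² + 0.00741² + 0.05926² + 0.01481² = 0.71309 + 0.00198 + 0.00022 + 0.00022 + 0.00005 + 0.00351 + 0.00022 = 0.71929.
So 1 − D = 0.28071, i.e. 0.281 to 3 decimal places.

0.281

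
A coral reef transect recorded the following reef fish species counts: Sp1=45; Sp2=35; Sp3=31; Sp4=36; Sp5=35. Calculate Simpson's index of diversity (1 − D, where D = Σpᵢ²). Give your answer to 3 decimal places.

Total N = 45+35+31+36+35 = 182, so the proportions are 0.24725, 0.19231, 0.17033, 0.1978, 0.19231 (working shown to 5 dp, full precision carried).
D = 0.24725² + 0.19231² + 0.17033² + 0.1978² + 0.19231² = 0.06113 + 0.03698 + 0.02901 + 0.03913 + 0.03698 = 0.20324.
So 1 − D = 0.79676, i.e. 0.797 to 3 decimal places.

0.797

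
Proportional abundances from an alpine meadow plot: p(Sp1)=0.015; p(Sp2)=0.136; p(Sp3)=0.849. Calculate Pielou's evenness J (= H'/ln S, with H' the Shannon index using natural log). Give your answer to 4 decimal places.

0.4308

H' = −Σ pᵢ ln pᵢ = −((-0.062996) + (-0.271334) + (-0.138978)) = 0.473307 (working shown to 6 dp, full precision carried).
With S = 3 species, ln S = 1.098612, so J = 0.473307/1.098612 = 0.430823, i.e. 0.4308 to 4 decimal places.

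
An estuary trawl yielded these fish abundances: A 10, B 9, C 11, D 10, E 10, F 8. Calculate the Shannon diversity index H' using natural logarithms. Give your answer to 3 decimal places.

1.787

Total N = 10+9+11+10+10+8 = 58, so the proportions are 0.17241, 0.15517, 0.18966, 0.17241, 0.17241, 0.13793 (working shown to 5 dp, full precision carried).
Each pᵢ ln pᵢ term: 0.17241×(-1.75786)=-0.30308, 0.15517×(-1.86322)=-0.28912, 0.18966×(-1.66255)=-0.31531, 0.17241×(-1.75786)=-0.30308, 0.17241×(-1.75786)=-0.30308, 0.13793×(-1.98100)=-0.27324.
Sum = -1.78691, so H' = 1.787.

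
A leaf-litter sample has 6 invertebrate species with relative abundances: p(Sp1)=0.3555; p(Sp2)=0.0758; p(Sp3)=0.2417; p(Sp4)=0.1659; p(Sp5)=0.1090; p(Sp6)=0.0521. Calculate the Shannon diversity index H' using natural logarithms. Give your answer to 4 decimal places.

1.6000

Each pᵢ ln pᵢ term (working shown to 6 dp, full precision carried): 0.3555×(-1.034230)=-0.367669, 0.0758×(-2.579657)=-0.195538, 0.2417×(-1.420058)=-0.343228, 0.1659×(-1.796370)=-0.298018, 0.109×(-2.216407)=-0.241588, 0.0521×(-2.954590)=-0.153934.
Sum = -1.599975, so H' = 1.6000.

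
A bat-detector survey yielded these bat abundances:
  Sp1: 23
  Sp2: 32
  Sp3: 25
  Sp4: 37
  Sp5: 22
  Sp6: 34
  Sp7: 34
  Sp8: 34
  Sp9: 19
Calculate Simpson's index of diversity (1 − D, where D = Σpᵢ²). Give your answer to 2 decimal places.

0.88

Total N = 23+32+25+37+22+34+34+34+19 = 260, so the proportions are 0.0885, 0.1231, 0.0962, 0.1423, 0.0846, 0.1308, 0.1308, 0.1308, 0.0731 (working shown to 4 dp, full precision carried).
D = 0.0885² + 0.1231² + 0.0962² + 0.1423² + 0.0846² + 0.1308² + 0.1308² + 0.1308² + 0.0731² = 0.0078 + 0.0151 + 0.0092 + 0.0203 + 0.0072 + 0.0171 + 0.0171 + 0.0171 + 0.0053 = 0.1163.
So 1 − D = 0.8837, i.e. 0.88 to 2 decimal places.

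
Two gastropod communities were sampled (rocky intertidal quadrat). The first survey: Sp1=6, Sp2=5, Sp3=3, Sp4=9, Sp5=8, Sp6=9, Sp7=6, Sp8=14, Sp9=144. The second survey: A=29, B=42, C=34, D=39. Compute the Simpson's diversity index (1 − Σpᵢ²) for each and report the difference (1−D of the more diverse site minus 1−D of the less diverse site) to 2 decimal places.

0.26

The first survey: N=204, proportions 0.02941, 0.02451, 0.01471, 0.04412, 0.03922, 0.04412, 0.02941, 0.06863, 0.70588, giving 1−D = 0.48904 (working shown to 5 dp, full precision carried).
The second survey: N=144, proportions 0.20139, 0.29167, 0.23611, 0.27083, giving 1−D = 0.74527.
Difference = |0.48904 − 0.74527| = 0.25623, i.e. 0.26 to 2 decimal places.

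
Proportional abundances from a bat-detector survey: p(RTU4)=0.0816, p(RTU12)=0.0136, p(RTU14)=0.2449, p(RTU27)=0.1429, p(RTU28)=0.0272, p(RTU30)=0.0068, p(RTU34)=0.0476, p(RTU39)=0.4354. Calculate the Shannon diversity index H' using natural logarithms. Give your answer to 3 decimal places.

Each pᵢ ln pᵢ term (working shown to 5 dp, full precision carried): 0.0816×(-2.50593)=-0.20448, 0.0136×(-4.29769)=-0.05845, 0.2449×(-1.40691)=-0.34455, 0.1429×(-1.94561)=-0.27803, 0.0272×(-3.60454)=-0.09804, 0.0068×(-4.99083)=-0.03394, 0.0476×(-3.04492)=-0.14494, 0.4354×(-0.83149)=-0.36203.
Sum = -1.52446, so H' = 1.524.

1.524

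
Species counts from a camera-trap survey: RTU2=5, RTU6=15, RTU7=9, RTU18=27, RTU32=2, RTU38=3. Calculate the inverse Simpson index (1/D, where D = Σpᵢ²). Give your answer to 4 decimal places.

Total N = 5+15+9+27+2+3 = 61, so the proportions are 0.08196721, 0.24590164, 0.14754098, 0.44262295, 0.03278689, 0.04918033 (working shown to 8 dp, full precision carried).
D = 0.08196721² + 0.24590164² + 0.14754098² + 0.44262295² + 0.03278689² + 0.04918033² = 0.00671862 + 0.06046762 + 0.02176834 + 0.19591508 + 0.00107498 + 0.00241870 = 0.28836334.
So 1/D = 3.467847, i.e. 3.4678 to 4 decimal places.

3.4678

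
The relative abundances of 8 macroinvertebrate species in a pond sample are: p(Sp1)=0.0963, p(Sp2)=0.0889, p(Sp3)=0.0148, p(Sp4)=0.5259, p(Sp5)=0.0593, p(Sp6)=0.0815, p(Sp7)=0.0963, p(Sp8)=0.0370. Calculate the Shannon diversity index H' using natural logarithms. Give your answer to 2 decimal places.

Each pᵢ ln pᵢ term (working shown to 4 dp, full precision carried): 0.0963×(-2.3403)=-0.2254, 0.0889×(-2.4202)=-0.2152, 0.0148×(-4.2131)=-0.0624, 0.5259×(-0.6426)=-0.3380, 0.0593×(-2.8251)=-0.1675, 0.0815×(-2.5072)=-0.2043, 0.0963×(-2.3403)=-0.2254, 0.037×(-3.2968)=-0.1220.
Sum = -1.5601, so H' = 1.56.

1.56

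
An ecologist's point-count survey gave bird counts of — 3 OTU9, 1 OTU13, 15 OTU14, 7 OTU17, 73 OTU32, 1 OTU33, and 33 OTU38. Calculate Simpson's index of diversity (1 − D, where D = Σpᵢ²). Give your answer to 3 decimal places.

Total N = 3+1+15+7+73+1+33 = 133, so the proportions are 0.02256, 0.00752, 0.11278, 0.05263, 0.54887, 0.00752, 0.24812 (working shown to 5 dp, full precision carried).
D = 0.02256² + 0.00752² + 0.11278² + 0.05263² + 0.54887² + 0.00752² + 0.24812² = 0.00051 + 0.00006 + 0.01272 + 0.00277 + 0.30126 + 0.00006 + 0.06156 = 0.37894.
So 1 − D = 0.62106, i.e. 0.621 to 3 decimal places.

0.621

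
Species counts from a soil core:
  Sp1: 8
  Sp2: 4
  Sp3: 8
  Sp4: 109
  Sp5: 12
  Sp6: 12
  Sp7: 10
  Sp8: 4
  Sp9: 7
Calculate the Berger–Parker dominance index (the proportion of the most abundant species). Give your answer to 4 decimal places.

0.6264

Total N = 8+4+8+109+12+12+10+4+7 = 174, so the proportions are 0.045977, 0.022989, 0.045977, 0.626437, 0.068966, 0.068966, 0.057471, 0.022989, 0.04023 (working shown to 6 dp, full precision carried).
The largest proportion is 0.626437, i.e. d = 0.6264 to 4 decimal places.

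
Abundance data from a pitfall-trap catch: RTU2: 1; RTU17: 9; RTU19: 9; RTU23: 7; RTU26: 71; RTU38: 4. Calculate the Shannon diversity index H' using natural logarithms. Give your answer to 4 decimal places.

1.0372

Total N = 1+9+9+7+71+4 = 101, so the proportions are 0.009901, 0.089109, 0.089109, 0.069307, 0.70297, 0.039604 (working shown to 6 dp, full precision carried).
Each pᵢ ln pᵢ term: 0.009901×(-4.615121)=-0.045694, 0.089109×(-2.417896)=-0.215456, 0.089109×(-2.417896)=-0.215456, 0.069307×(-2.669210)=-0.184995, 0.70297×(-0.352441)=-0.247755, 0.039604×(-3.228826)=-0.127874.
Sum = -1.037231, so H' = 1.0372.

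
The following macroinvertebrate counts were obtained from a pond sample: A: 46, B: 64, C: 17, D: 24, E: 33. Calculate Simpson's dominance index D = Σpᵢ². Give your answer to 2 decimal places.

0.24

Total N = 46+64+17+24+33 = 184, so the proportions are 0.25, 0.3478, 0.0924, 0.1304, 0.1793 (working shown to 4 dp, full precision carried).
D = 0.25² + 0.3478² + 0.0924² + 0.1304² + 0.1793² = 0.0625 + 0.1210 + 0.0085 + 0.0170 + 0.0322 = 0.2412.
To 2 decimal places, D = 0.24.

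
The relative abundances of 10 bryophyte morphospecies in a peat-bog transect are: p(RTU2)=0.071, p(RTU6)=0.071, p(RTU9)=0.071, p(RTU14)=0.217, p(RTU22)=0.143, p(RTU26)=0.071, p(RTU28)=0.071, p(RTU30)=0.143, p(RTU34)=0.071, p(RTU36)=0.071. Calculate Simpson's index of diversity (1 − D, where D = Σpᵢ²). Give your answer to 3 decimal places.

D = 0.071² + 0.071² + 0.071² + 0.217² + 0.143² + 0.071² + 0.071² + 0.143² + 0.071² + 0.071² = 0.00504 + 0.00504 + 0.00504 + 0.04709 + 0.02045 + 0.00504 + 0.00504 + 0.02045 + 0.00504 + 0.00504 = 0.12327 (working shown to 5 dp, full precision carried).
So 1 − D = 0.87673, i.e. 0.877 to 3 decimal places.

0.877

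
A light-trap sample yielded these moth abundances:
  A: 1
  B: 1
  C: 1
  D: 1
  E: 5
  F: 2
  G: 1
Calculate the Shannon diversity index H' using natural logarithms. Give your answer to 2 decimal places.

1.70

Total N = 1+1+1+1+5+2+1 = 12, so the proportions are 0.0833, 0.0833, 0.0833, 0.0833, 0.4167, 0.1667, 0.0833 (working shown to 4 dp, full precision carried).
Each pᵢ ln pᵢ term: 0.0833×(-2.4849)=-0.2071, 0.0833×(-2.4849)=-0.2071, 0.0833×(-2.4849)=-0.2071, 0.0833×(-2.4849)=-0.2071, 0.4167×(-0.8755)=-0.3648, 0.1667×(-1.7918)=-0.2986, 0.0833×(-2.4849)=-0.2071.
Sum = -1.6988, so H' = 1.70.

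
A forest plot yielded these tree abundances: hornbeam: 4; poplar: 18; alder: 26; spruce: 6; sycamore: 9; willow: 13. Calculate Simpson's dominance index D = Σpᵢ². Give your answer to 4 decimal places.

Total N = 4+18+26+6+9+13 = 76, so the proportions are 0.052632, 0.236842, 0.342105, 0.078947, 0.118421, 0.171053 (working shown to 6 dp, full precision carried).
D = 0.052632² + 0.236842² + 0.342105² + 0.078947² + 0.118421² + 0.171053² = 0.002770 + 0.056094 + 0.117036 + 0.006233 + 0.014024 + 0.029259 = 0.225416.
To 4 decimal places, D = 0.2254.

0.2254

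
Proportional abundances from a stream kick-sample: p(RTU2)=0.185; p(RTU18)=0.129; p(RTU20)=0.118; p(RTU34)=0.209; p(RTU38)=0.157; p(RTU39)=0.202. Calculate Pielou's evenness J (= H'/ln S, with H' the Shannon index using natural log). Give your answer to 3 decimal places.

H' = −Σ pᵢ ln pᵢ = −((-0.31217) + (-0.26418) + (-0.25217) + (-0.32717) + (-0.29069) + (-0.32310)) = 1.76948 (working shown to 5 dp, full precision carried).
With S = 6 species, ln S = 1.79176, so J = 1.76948/1.79176 = 0.98757, i.e. 0.988 to 3 decimal places.

0.988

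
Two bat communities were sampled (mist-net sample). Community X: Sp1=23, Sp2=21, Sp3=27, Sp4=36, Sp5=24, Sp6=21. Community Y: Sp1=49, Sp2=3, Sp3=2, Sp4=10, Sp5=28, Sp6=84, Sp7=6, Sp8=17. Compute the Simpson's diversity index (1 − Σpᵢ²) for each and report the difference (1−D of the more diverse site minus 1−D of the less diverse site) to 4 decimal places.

0.0960

Community X: N=152, proportions 0.151316, 0.138158, 0.177632, 0.236842, 0.157895, 0.138158, giving 1−D = 0.826350 (working shown to 6 dp, full precision carried).
Community Y: N=199, proportions 0.246231, 0.015075, 0.01005, 0.050251, 0.140704, 0.422111, 0.030151, 0.085427, giving 1−D = 0.730335.
Difference = |0.826350 − 0.730335| = 0.096015, i.e. 0.0960 to 4 decimal places.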